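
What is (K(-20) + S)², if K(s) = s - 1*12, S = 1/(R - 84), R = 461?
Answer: 145515969/142129 ≈ 1023.8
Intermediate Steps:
S = 1/377 (S = 1/(461 - 84) = 1/377 ≈ 0.0026525)
K(s) = -12 + s (K(s) = s - 12 = -12 + s)
(K(-20) + S)² = ((-12 - 20) + 1/377)² = (-32 + 1/377)² = (-12063/377)² = 145515969/142129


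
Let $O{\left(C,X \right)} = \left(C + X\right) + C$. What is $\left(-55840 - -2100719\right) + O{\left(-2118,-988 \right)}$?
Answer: $2039655$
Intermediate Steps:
$O{\left(C,X \right)} = X + 2 C$
$\left(-55840 - -2100719\right) + O{\left(-2118,-988 \right)} = \left(-55840 - -2100719\right) + \left(-988 + 2 \left(-2118\right)\right) = \left(-55840 + 2100719\right) - 5224 = 2044879 - 5224 = 2039655$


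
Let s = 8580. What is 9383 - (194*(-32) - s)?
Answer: 24171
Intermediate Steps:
9383 - (194*(-32) - s) = 9383 - (194*(-32) - 1*8580) = 9383 - (-6208 - 8580) = 9383 - 1*(-14788) = 9383 + 14788 = 24171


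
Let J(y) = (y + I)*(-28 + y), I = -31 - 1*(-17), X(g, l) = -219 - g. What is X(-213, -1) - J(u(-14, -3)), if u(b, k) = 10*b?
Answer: -25878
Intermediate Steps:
I = -14 (I = -31 + 17 = -14)
J(y) = (-28 + y)*(-14 + y) (J(y) = (y - 14)*(-28 + y) = (-14 + y)*(-28 + y) = (-28 + y)*(-14 + y))
X(-213, -1) - J(u(-14, -3)) = (-219 - 1*(-213)) - (392 + (10*(-14))² - 420*(-14)) = (-219 + 213) - (392 + (-140)² - 42*(-140)) = -6 - (392 + 19600 + 5880) = -6 - 1*25872 = -6 - 25872 = -25878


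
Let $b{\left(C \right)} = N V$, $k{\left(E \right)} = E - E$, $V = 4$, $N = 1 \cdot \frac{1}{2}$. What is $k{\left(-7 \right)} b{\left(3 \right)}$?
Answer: $0$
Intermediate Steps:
$N = \frac{1}{2}$ ($N = 1 \cdot \frac{1}{2} = \frac{1}{2} \approx 0.5$)
$k{\left(E \right)} = 0$
$b{\left(C \right)} = 2$ ($b{\left(C \right)} = \frac{1}{2} \cdot 4 = 2$)
$k{\left(-7 \right)} b{\left(3 \right)} = 0 \cdot 2 = 0$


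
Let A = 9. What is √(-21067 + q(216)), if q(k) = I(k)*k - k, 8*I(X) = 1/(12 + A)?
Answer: 2*I*√260701/7 ≈ 145.88*I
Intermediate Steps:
I(X) = 1/168 (I(X) = 1/(8*(12 + 9)) = (⅛)/21 = (⅛)*(1/21) = 1/168)
q(k) = -167*k/168 (q(k) = k/168 - k = -167*k/168)
√(-21067 + q(216)) = √(-21067 - 167/168*216) = √(-21067 - 1503/7) = √(-148972/7) = 2*I*√260701/7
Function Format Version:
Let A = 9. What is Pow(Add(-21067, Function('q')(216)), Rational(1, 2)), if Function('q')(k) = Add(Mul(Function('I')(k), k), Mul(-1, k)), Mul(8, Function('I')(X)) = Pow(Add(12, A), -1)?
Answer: Mul(Rational(2, 7), I, Pow(260701, Rational(1, 2))) ≈ Mul(145.88, I)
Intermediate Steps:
Function('I')(X) = Rational(1, 168) (Function('I')(X) = Mul(Rational(1, 8), Pow(Add(12, 9), -1)) = Mul(Rational(1, 8), Pow(21, -1)) = Mul(Rational(1, 8), Rational(1, 21)) = Rational(1, 168))
Function('q')(k) = Mul(Rational(-167, 168), k) (Function('q')(k) = Add(Mul(Rational(1, 168), k), Mul(-1, k)) = Mul(Rational(-167, 168), k))
Pow(Add(-21067, Function('q')(216)), Rational(1, 2)) = Pow(Add(-21067, Mul(Rational(-167, 168), 216)), Rational(1, 2)) = Pow(Add(-21067, Rational(-1503, 7)), Rational(1, 2)) = Pow(Rational(-148972, 7), Rational(1, 2)) = Mul(Rational(2, 7), I, Pow(260701, Rational(1, 2)))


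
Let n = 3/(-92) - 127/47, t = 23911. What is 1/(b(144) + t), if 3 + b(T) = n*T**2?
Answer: -1081/35456252 ≈ -3.0488e-5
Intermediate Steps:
n = -11825/4324 (n = 3*(-1/92) - 127*1/47 = -3/92 - 127/47 = -11825/4324 ≈ -2.7347)
b(T) = -3 - 11825*T**2/4324
1/(b(144) + t) = 1/((-3 - 11825/4324*144**2) + 23911) = 1/((-3 - 11825/4324*20736) + 23911) = 1/((-3 - 61300800/1081) + 23911) = 1/(-61304043/1081 + 23911) = 1/(-35456252/1081) = -1081/35456252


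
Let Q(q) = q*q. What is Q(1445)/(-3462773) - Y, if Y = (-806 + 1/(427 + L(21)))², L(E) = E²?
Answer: -1694855660285374677/2608936284752 ≈ -6.4964e+5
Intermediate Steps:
Y = 489449954449/753424 (Y = (-806 + 1/(427 + 21²))² = (-806 + 1/(427 + 441))² = (-806 + 1/868)² = (-699607/868)² = 489449954449/753424 ≈ 6.4963e+5)
Q(q) = q²
Q(1445)/(-3462773) - Y = 1445²/(-3462773) - 1*489449954449/753424 = 2088025*(-1/3462773) - 489449954449/753424 = -2088025/3462773 - 489449954449/753424 = -1694855660285374677/2608936284752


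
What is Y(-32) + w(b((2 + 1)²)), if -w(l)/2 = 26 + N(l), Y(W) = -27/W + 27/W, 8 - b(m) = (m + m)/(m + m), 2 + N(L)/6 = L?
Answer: -112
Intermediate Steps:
N(L) = -12 + 6*L
b(m) = 7 (b(m) = 8 - (m + m)/(m + m) = 8 - 2*m/(2*m) = 8 - 2*m*1/(2*m) = 8 - 1*1 = 8 - 1 = 7)
Y(W) = 0
w(l) = -28 - 12*l (w(l) = -2*(26 + (-12 + 6*l)) = -2*(14 + 6*l) = -28 - 12*l)
Y(-32) + w(b((2 + 1)²)) = 0 + (-28 - 12*7) = 0 + (-28 - 84) = 0 - 112 = -112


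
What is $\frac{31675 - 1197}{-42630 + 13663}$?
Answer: $- \frac{30478}{28967} \approx -1.0522$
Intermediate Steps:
$\frac{31675 - 1197}{-42630 + 13663} = \frac{30478}{-28967} = 30478 \left(- \frac{1}{28967}\right) = - \frac{30478}{28967}$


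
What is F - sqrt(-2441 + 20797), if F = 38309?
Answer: 38309 - 2*sqrt(4589) ≈ 38174.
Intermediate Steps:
F - sqrt(-2441 + 20797) = 38309 - sqrt(-2441 + 20797) = 38309 - sqrt(18356) = 38309 - 2*sqrt(4589)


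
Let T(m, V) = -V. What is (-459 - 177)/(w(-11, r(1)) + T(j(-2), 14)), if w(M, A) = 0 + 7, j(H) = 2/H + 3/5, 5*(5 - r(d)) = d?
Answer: 636/7 ≈ 90.857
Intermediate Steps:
r(d) = 5 - d/5
j(H) = 3/5 + 2/H (j(H) = 2/H + 3*(1/5) = 2/H + 3/5 = 3/5 + 2/H)
w(M, A) = 7
(-459 - 177)/(w(-11, r(1)) + T(j(-2), 14)) = (-459 - 177)/(7 - 1*14) = -636/(7 - 14) = -636/(-7) = -636*(-1/7) = 636/7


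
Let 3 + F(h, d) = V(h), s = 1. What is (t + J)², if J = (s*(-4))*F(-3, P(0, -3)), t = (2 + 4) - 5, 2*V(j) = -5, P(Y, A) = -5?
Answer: 529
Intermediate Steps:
V(j) = -5/2 (V(j) = (½)*(-5) = -5/2)
F(h, d) = -11/2 (F(h, d) = -3 - 5/2 = -11/2)
t = 1 (t = 6 - 5 = 1)
J = 22 (J = (1*(-4))*(-11/2) = -4*(-11/2) = 22)
(t + J)² = (1 + 22)² = 23² = 529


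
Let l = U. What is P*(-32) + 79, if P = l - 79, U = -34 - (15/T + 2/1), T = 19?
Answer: 71901/19 ≈ 3784.3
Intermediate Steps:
U = -699/19 (U = -34 - (15/19 + 2/1) = -34 - (15*(1/19) + 2*1) = -34 - (15/19 + 2) = -34 - 1*53/19 = -34 - 53/19 = -699/19 ≈ -36.789)
l = -699/19 ≈ -36.789
P = -2200/19 (P = -699/19 - 79 = -2200/19 ≈ -115.79)
P*(-32) + 79 = -2200/19*(-32) + 79 = 70400/19 + 79 = 71901/19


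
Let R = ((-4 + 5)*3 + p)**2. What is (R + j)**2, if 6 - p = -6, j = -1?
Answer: 50176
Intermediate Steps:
p = 12 (p = 6 - 1*(-6) = 6 + 6 = 12)
R = 225 (R = ((-4 + 5)*3 + 12)**2 = (1*3 + 12)**2 = (3 + 12)**2 = 15**2 = 225)
(R + j)**2 = (225 - 1)**2 = 224**2 = 50176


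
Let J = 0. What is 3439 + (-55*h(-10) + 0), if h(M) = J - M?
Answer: 2889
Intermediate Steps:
h(M) = -M (h(M) = 0 - M = -M)
3439 + (-55*h(-10) + 0) = 3439 + (-(-55)*(-10) + 0) = 3439 + (-55*10 + 0) = 3439 + (-550 + 0) = 3439 - 550 = 2889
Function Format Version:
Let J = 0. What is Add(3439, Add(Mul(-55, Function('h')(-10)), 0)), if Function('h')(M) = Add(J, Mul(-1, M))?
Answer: 2889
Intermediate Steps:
Function('h')(M) = Mul(-1, M) (Function('h')(M) = Add(0, Mul(-1, M)) = Mul(-1, M))
Add(3439, Add(Mul(-55, Function('h')(-10)), 0)) = Add(3439, Add(Mul(-55, Mul(-1, -10)), 0)) = Add(3439, Add(Mul(-55, 10), 0)) = Add(3439, Add(-550, 0)) = Add(3439, -550) = 2889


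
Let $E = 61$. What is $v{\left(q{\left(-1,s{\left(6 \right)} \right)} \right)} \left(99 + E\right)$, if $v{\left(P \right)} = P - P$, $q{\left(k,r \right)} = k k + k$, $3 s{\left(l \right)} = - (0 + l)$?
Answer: $0$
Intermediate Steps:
$s{\left(l \right)} = - \frac{l}{3}$ ($s{\left(l \right)} = \frac{\left(-1\right) \left(0 + l\right)}{3} = \frac{\left(-1\right) l}{3} = - \frac{l}{3}$)
$q{\left(k,r \right)} = k + k^{2}$ ($q{\left(k,r \right)} = k^{2} + k = k + k^{2}$)
$v{\left(P \right)} = 0$
$v{\left(q{\left(-1,s{\left(6 \right)} \right)} \right)} \left(99 + E\right) = 0 \left(99 + 61\right) = 0 \cdot 160 = 0$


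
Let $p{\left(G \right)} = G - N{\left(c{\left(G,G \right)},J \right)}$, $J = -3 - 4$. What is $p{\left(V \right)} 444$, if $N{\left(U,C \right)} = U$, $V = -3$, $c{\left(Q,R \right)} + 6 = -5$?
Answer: $3552$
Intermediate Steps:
$J = -7$ ($J = -3 - 4 = -7$)
$c{\left(Q,R \right)} = -11$ ($c{\left(Q,R \right)} = -6 - 5 = -11$)
$p{\left(G \right)} = 11 + G$ ($p{\left(G \right)} = G - -11 = G + 11 = 11 + G$)
$p{\left(V \right)} 444 = \left(11 - 3\right) 444 = 8 \cdot 444 = 3552$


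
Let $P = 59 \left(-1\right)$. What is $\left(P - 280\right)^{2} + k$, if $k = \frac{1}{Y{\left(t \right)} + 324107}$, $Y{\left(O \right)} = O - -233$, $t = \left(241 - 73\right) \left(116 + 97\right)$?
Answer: $\frac{41385810205}{360124} \approx 1.1492 \cdot 10^{5}$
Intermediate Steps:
$t = 35784$ ($t = 168 \cdot 213 = 35784$)
$P = -59$
$Y{\left(O \right)} = 233 + O$ ($Y{\left(O \right)} = O + 233 = 233 + O$)
$k = \frac{1}{360124}$ ($k = \frac{1}{\left(233 + 35784\right) + 324107} = \frac{1}{36017 + 324107} = \frac{1}{360124} \approx 2.7768 \cdot 10^{-6}$)
$\left(P - 280\right)^{2} + k = \left(-59 - 280\right)^{2} + \frac{1}{360124} = \left(-339\right)^{2} + \frac{1}{360124} = 114921 + \frac{1}{360124} = \frac{41385810205}{360124}$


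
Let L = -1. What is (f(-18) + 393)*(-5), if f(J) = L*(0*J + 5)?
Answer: -1940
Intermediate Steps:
f(J) = -5 (f(J) = -(0*J + 5) = -(0 + 5) = -1*5 = -5)
(f(-18) + 393)*(-5) = (-5 + 393)*(-5) = 388*(-5) = -1940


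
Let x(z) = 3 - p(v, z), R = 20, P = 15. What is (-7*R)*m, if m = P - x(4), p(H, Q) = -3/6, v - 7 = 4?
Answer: -1610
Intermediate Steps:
v = 11 (v = 7 + 4 = 11)
p(H, Q) = -½ (p(H, Q) = -3*⅙ = -½)
x(z) = 7/2 (x(z) = 3 - 1*(-½) = 3 + ½ = 7/2)
m = 23/2 (m = 15 - 1*7/2 = 15 - 7/2 = 23/2 ≈ 11.500)
(-7*R)*m = -7*20*(23/2) = -140*23/2 = -1610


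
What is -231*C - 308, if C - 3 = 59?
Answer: -14630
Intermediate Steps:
C = 62 (C = 3 + 59 = 62)
-231*C - 308 = -231*62 - 308 = -14322 - 308 = -14630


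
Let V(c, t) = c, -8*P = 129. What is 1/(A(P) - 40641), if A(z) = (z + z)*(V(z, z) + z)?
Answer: -16/633615 ≈ -2.5252e-5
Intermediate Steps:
P = -129/8 (P = -⅛*129 = -129/8 ≈ -16.125)
A(z) = 4*z² (A(z) = (z + z)*(z + z) = (2*z)*(2*z) = 4*z²)
1/(A(P) - 40641) = 1/(4*(-129/8)² - 40641) = 1/(4*(16641/64) - 40641) = 1/(16641/16 - 40641) = 1/(-633615/16) = -16/633615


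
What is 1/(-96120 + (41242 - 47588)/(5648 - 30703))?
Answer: -25055/2408280254 ≈ -1.0404e-5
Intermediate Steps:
1/(-96120 + (41242 - 47588)/(5648 - 30703)) = 1/(-96120 - 6346/(-25055)) = 1/(-96120 - 6346*(-1/25055)) = 1/(-96120 + 6346/25055) = 1/(-2408280254/25055) = -25055/2408280254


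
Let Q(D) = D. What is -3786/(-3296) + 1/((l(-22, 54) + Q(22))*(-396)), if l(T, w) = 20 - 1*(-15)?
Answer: 10681787/9299664 ≈ 1.1486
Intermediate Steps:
l(T, w) = 35 (l(T, w) = 20 + 15 = 35)
-3786/(-3296) + 1/((l(-22, 54) + Q(22))*(-396)) = -3786/(-3296) + 1/((35 + 22)*(-396)) = -3786*(-1/3296) - 1/396/57 = 1893/1648 + (1/57)*(-1/396) = 1893/1648 - 1/22572 = 10681787/9299664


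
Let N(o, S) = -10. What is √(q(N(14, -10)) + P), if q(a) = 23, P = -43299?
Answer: 2*I*√10819 ≈ 208.03*I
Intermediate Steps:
√(q(N(14, -10)) + P) = √(23 - 43299) = √(-43276) = 2*I*√10819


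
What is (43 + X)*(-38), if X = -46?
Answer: 114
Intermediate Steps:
(43 + X)*(-38) = (43 - 46)*(-38) = -3*(-38) = 114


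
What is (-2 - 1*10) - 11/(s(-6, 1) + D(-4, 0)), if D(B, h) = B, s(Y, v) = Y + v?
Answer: -97/9 ≈ -10.778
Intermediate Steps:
(-2 - 1*10) - 11/(s(-6, 1) + D(-4, 0)) = (-2 - 1*10) - 11/((-6 + 1) - 4) = (-2 - 10) - 11/(-5 - 4) = -12 - 11/(-9) = -12 - 11*(-1/9) = -12 + 11/9 = -97/9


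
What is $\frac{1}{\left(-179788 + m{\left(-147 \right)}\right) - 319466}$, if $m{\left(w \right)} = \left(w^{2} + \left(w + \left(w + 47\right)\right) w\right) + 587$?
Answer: $- \frac{1}{440749} \approx -2.2689 \cdot 10^{-6}$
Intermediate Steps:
$m{\left(w \right)} = 587 + w^{2} + w \left(47 + 2 w\right)$ ($m{\left(w \right)} = \left(w^{2} + \left(w + \left(47 + w\right)\right) w\right) + 587 = \left(w^{2} + \left(47 + 2 w\right) w\right) + 587 = \left(w^{2} + w \left(47 + 2 w\right)\right) + 587 = 587 + w^{2} + w \left(47 + 2 w\right)$)
$\frac{1}{\left(-179788 + m{\left(-147 \right)}\right) - 319466} = \frac{1}{\left(-179788 + \left(587 + 3 \left(-147\right)^{2} + 47 \left(-147\right)\right)\right) - 319466} = \frac{1}{\left(-179788 + \left(587 + 3 \cdot 21609 - 6909\right)\right) - 319466} = \frac{1}{\left(-179788 + \left(587 + 64827 - 6909\right)\right) - 319466} = \frac{1}{\left(-179788 + 58505\right) - 319466} = \frac{1}{-121283 - 319466} = \frac{1}{-440749} = - \frac{1}{440749}$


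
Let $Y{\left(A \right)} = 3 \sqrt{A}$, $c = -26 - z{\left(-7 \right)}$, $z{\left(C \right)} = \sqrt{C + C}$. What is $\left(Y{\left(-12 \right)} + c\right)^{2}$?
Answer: $\left(26 + i \sqrt{14} - 6 i \sqrt{3}\right)^{2} \approx 631.77 - 345.83 i$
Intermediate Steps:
$z{\left(C \right)} = \sqrt{2} \sqrt{C}$ ($z{\left(C \right)} = \sqrt{2 C} = \sqrt{2} \sqrt{C}$)
$c = -26 - i \sqrt{14}$ ($c = -26 - \sqrt{2} \sqrt{-7} = -26 - \sqrt{2} i \sqrt{7} = -26 - i \sqrt{14} \approx -26.0 - 3.7417 i$)
$\left(Y{\left(-12 \right)} + c\right)^{2} = \left(3 \sqrt{-12} - \left(26 + i \sqrt{14}\right)\right)^{2} = \left(3 \cdot 2 i \sqrt{3} - \left(26 + i \sqrt{14}\right)\right)^{2} = \left(6 i \sqrt{3} - \left(26 + i \sqrt{14}\right)\right)^{2} = \left(-26 - i \sqrt{14} + 6 i \sqrt{3}\right)^{2}$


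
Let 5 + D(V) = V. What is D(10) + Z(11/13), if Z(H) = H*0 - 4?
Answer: 1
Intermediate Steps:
D(V) = -5 + V
Z(H) = -4 (Z(H) = 0 - 4 = -4)
D(10) + Z(11/13) = (-5 + 10) - 4 = 5 - 4 = 1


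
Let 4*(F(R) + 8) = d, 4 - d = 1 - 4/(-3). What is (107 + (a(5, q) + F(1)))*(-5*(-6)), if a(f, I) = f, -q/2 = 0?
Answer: 6265/2 ≈ 3132.5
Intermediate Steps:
q = 0 (q = -2*0 = 0)
d = 5/3 (d = 4 - (1 - 4/(-3)) = 4 - (1 - 4*(-1)/3) = 4 - (1 - 1*(-4/3)) = 4 - (1 + 4/3) = 4 - 1*7/3 = 4 - 7/3 = 5/3 ≈ 1.6667)
F(R) = -91/12 (F(R) = -8 + (1/4)*(5/3) = -8 + 5/12 = -91/12)
(107 + (a(5, q) + F(1)))*(-5*(-6)) = (107 + (5 - 91/12))*(-5*(-6)) = (107 - 31/12)*30 = (1253/12)*30 = 6265/2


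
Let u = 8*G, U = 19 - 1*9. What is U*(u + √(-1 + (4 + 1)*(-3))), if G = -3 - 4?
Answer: -560 + 40*I ≈ -560.0 + 40.0*I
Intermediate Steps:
G = -7
U = 10 (U = 19 - 9 = 10)
u = -56 (u = 8*(-7) = -56)
U*(u + √(-1 + (4 + 1)*(-3))) = 10*(-56 + √(-1 + (4 + 1)*(-3))) = 10*(-56 + √(-1 + 5*(-3))) = 10*(-56 + √(-1 - 15)) = 10*(-56 + √(-16)) = 10*(-56 + 4*I) = -560 + 40*I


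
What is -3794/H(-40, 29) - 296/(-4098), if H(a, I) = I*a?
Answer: 3972793/1188420 ≈ 3.3429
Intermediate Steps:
-3794/H(-40, 29) - 296/(-4098) = -3794/(29*(-40)) - 296/(-4098) = -3794/(-1160) - 296*(-1/4098) = -3794*(-1/1160) + 148/2049 = 1897/580 + 148/2049 = 3972793/1188420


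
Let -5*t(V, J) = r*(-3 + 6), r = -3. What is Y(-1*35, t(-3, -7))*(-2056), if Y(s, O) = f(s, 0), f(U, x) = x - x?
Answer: 0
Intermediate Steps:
t(V, J) = 9/5 (t(V, J) = -(-3)*(-3 + 6)/5 = -(-3)*3/5 = -⅕*(-9) = 9/5)
f(U, x) = 0
Y(s, O) = 0
Y(-1*35, t(-3, -7))*(-2056) = 0*(-2056) = 0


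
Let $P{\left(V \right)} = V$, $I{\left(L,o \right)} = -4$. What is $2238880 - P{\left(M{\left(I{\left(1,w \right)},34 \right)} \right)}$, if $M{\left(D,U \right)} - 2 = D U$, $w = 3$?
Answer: $2239014$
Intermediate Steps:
$M{\left(D,U \right)} = 2 + D U$
$2238880 - P{\left(M{\left(I{\left(1,w \right)},34 \right)} \right)} = 2238880 - \left(2 - 136\right) = 2238880 - -134 = 2238880 + 134 = 2239014$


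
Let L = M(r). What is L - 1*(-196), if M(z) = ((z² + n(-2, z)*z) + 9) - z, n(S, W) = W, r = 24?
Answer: 1333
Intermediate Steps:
M(z) = 9 - z + 2*z² (M(z) = ((z² + z*z) + 9) - z = ((z² + z²) + 9) - z = (2*z² + 9) - z = (9 + 2*z²) - z = 9 - z + 2*z²)
L = 1137 (L = 9 - 1*24 + 2*24² = 9 - 24 + 2*576 = 9 - 24 + 1152 = 1137)
L - 1*(-196) = 1137 - 1*(-196) = 1137 + 196 = 1333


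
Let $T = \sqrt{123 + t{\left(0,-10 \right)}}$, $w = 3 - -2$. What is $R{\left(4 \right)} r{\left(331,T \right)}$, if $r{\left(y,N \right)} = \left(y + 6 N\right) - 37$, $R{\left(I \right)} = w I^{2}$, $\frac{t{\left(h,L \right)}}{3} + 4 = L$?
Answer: $27840$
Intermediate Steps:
$t{\left(h,L \right)} = -12 + 3 L$
$w = 5$ ($w = 3 + 2 = 5$)
$T = 9$ ($T = \sqrt{123 + \left(-12 + 3 \left(-10\right)\right)} = \sqrt{123 - 42} = \sqrt{81} = 9$)
$R{\left(I \right)} = 5 I^{2}$
$r{\left(y,N \right)} = -37 + y + 6 N$
$R{\left(4 \right)} r{\left(331,T \right)} = 5 \cdot 4^{2} \left(-37 + 331 + 6 \cdot 9\right) = 5 \cdot 16 \left(-37 + 331 + 54\right) = 80 \cdot 348 = 27840$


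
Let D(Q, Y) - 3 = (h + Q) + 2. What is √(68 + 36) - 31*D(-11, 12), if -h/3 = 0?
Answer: 186 + 2*√26 ≈ 196.20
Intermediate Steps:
h = 0 (h = -3*0 = 0)
D(Q, Y) = 5 + Q (D(Q, Y) = 3 + ((0 + Q) + 2) = 3 + (Q + 2) = 3 + (2 + Q) = 5 + Q)
√(68 + 36) - 31*D(-11, 12) = √(68 + 36) - 31*(5 - 11) = √104 - 31*(-6) = 2*√26 + 186 = 186 + 2*√26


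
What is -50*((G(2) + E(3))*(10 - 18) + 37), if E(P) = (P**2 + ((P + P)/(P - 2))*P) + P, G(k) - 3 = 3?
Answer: 12550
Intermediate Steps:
G(k) = 6 (G(k) = 3 + 3 = 6)
E(P) = P + P**2 + 2*P**2/(-2 + P) (E(P) = (P**2 + ((2*P)/(-2 + P))*P) + P = (P**2 + (2*P/(-2 + P))*P) + P = (P**2 + 2*P**2/(-2 + P)) + P = P + P**2 + 2*P**2/(-2 + P))
-50*((G(2) + E(3))*(10 - 18) + 37) = -50*((6 + 3*(-2 + 3 + 3**2)/(-2 + 3))*(10 - 18) + 37) = -50*((6 + 3*(-2 + 3 + 9)/1)*(-8) + 37) = -50*((6 + 3*1*10)*(-8) + 37) = -50*((6 + 30)*(-8) + 37) = -50*(36*(-8) + 37) = -50*(-288 + 37) = -50*(-251) = 12550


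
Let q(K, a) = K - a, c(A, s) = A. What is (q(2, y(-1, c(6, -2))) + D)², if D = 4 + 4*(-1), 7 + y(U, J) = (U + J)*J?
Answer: 441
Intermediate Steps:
y(U, J) = -7 + J*(J + U) (y(U, J) = -7 + (U + J)*J = -7 + (J + U)*J = -7 + J*(J + U))
D = 0 (D = 4 - 4 = 0)
(q(2, y(-1, c(6, -2))) + D)² = ((2 - (-7 + 6² + 6*(-1))) + 0)² = ((2 - (-7 + 36 - 6)) + 0)² = ((2 - 1*23) + 0)² = ((2 - 23) + 0)² = (-21 + 0)² = (-21)² = 441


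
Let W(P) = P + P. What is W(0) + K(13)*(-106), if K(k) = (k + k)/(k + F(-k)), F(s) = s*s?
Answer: -106/7 ≈ -15.143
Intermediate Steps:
F(s) = s²
W(P) = 2*P
K(k) = 2*k/(k + k²) (K(k) = (k + k)/(k + (-k)²) = (2*k)/(k + k²) = 2*k/(k + k²))
W(0) + K(13)*(-106) = 2*0 + (2/(1 + 13))*(-106) = 0 + (2/14)*(-106) = 0 + (2*(1/14))*(-106) = 0 + (⅐)*(-106) = 0 - 106/7 = -106/7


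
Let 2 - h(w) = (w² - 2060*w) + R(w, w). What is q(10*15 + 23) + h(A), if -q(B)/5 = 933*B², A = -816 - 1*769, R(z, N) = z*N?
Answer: -147908333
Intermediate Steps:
R(z, N) = N*z
A = -1585 (A = -816 - 769 = -1585)
q(B) = -4665*B²
h(w) = 2 - 2*w² + 2060*w (h(w) = 2 - ((w² - 2060*w) + w*w) = 2 - ((w² - 2060*w) + w²) = 2 - (-2060*w + 2*w²) = 2 + (-2*w² + 2060*w) = 2 - 2*w² + 2060*w)
q(10*15 + 23) + h(A) = -4665*(10*15 + 23)² + (2 - 2*(-1585)² + 2060*(-1585)) = -4665*(150 + 23)² + (2 - 2*2512225 - 3265100) = -4665*173² + (2 - 5024450 - 3265100) = -4665*29929 - 8289548 = -139618785 - 8289548 = -147908333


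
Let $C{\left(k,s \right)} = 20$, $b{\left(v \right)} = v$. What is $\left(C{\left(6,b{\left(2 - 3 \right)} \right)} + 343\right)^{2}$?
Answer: $131769$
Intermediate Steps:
$\left(C{\left(6,b{\left(2 - 3 \right)} \right)} + 343\right)^{2} = \left(20 + 343\right)^{2} = 363^{2} = 131769$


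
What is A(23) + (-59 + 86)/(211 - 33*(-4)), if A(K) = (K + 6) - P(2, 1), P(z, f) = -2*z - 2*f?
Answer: 12032/343 ≈ 35.079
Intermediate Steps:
P(z, f) = -2*f - 2*z
A(K) = 12 + K (A(K) = (K + 6) - (-2*1 - 2*2) = (6 + K) - (-2 - 4) = (6 + K) - 1*(-6) = (6 + K) + 6 = 12 + K)
A(23) + (-59 + 86)/(211 - 33*(-4)) = (12 + 23) + (-59 + 86)/(211 - 33*(-4)) = 35 + 27/(211 + 132) = 35 + 27/343 = 12032/343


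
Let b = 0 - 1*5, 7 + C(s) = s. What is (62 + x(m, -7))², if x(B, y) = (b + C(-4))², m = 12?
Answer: 101124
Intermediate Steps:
C(s) = -7 + s
b = -5 (b = 0 - 5 = -5)
x(B, y) = 256 (x(B, y) = (-5 + (-7 - 4))² = (-5 - 11)² = (-16)² = 256)
(62 + x(m, -7))² = (62 + 256)² = 318² = 101124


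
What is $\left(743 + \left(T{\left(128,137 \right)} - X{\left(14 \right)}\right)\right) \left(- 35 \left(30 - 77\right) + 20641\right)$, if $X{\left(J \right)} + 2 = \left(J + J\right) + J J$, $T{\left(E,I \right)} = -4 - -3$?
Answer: $11588720$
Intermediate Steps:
$T{\left(E,I \right)} = -1$ ($T{\left(E,I \right)} = -4 + 3 = -1$)
$X{\left(J \right)} = -2 + J^{2} + 2 J$ ($X{\left(J \right)} = -2 + \left(\left(J + J\right) + J J\right) = -2 + \left(2 J + J^{2}\right) = -2 + \left(J^{2} + 2 J\right) = -2 + J^{2} + 2 J$)
$\left(743 + \left(T{\left(128,137 \right)} - X{\left(14 \right)}\right)\right) \left(- 35 \left(30 - 77\right) + 20641\right) = \left(743 - \left(195 + 28\right)\right) \left(- 35 \left(30 - 77\right) + 20641\right) = \left(743 - 223\right) \left(\left(-35\right) \left(-47\right) + 20641\right) = \left(743 - 223\right) \left(1645 + 20641\right) = \left(743 - 223\right) 22286 = 520 \cdot 22286 = 11588720$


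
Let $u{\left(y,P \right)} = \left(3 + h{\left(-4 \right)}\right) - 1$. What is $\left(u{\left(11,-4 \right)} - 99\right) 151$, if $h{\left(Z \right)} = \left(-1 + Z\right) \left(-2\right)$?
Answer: $-13137$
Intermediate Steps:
$h{\left(Z \right)} = 2 - 2 Z$
$u{\left(y,P \right)} = 12$ ($u{\left(y,P \right)} = \left(3 + \left(2 - -8\right)\right) - 1 = \left(3 + \left(2 + 8\right)\right) - 1 = \left(3 + 10\right) - 1 = 13 - 1 = 12$)
$\left(u{\left(11,-4 \right)} - 99\right) 151 = \left(12 - 99\right) 151 = \left(-87\right) 151 = -13137$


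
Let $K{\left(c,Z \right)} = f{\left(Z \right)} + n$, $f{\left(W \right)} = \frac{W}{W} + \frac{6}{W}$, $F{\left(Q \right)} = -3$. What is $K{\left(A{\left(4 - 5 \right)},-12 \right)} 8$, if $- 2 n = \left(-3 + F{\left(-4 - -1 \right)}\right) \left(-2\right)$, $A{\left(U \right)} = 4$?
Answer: $-44$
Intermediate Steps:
$f{\left(W \right)} = 1 + \frac{6}{W}$
$n = -6$ ($n = - \frac{\left(-3 - 3\right) \left(-2\right)}{2} = - \frac{\left(-6\right) \left(-2\right)}{2} = \left(- \frac{1}{2}\right) 12 = -6$)
$K{\left(c,Z \right)} = -6 + \frac{6 + Z}{Z}$ ($K{\left(c,Z \right)} = \frac{6 + Z}{Z} - 6 = -6 + \frac{6 + Z}{Z}$)
$K{\left(A{\left(4 - 5 \right)},-12 \right)} 8 = \left(-5 + \frac{6}{-12}\right) 8 = \left(-5 + 6 \left(- \frac{1}{12}\right)\right) 8 = \left(-5 - \frac{1}{2}\right) 8 = \left(- \frac{11}{2}\right) 8 = -44$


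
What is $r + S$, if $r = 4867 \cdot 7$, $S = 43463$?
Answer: $77532$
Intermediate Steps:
$r = 34069$
$r + S = 34069 + 43463 = 77532$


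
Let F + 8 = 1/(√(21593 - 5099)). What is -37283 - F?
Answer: -37275 - √16494/16494 ≈ -37275.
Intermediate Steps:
F = -8 + √16494/16494 (F = -8 + 1/(√(21593 - 5099)) = -8 + 1/(√16494) = -8 + √16494/16494 ≈ -7.9922)
-37283 - F = -37283 - (-8 + √16494/16494) = -37283 + (8 - √16494/16494) = -37275 - √16494/16494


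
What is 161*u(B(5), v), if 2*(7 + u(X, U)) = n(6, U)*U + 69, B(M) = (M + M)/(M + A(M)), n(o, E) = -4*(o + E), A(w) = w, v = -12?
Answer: -37513/2 ≈ -18757.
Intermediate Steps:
n(o, E) = -4*E - 4*o (n(o, E) = -4*(E + o) = -4*E - 4*o)
B(M) = 1 (B(M) = (M + M)/(M + M) = (2*M)/((2*M)) = (2*M)*(1/(2*M)) = 1)
u(X, U) = 55/2 + U*(-24 - 4*U)/2 (u(X, U) = -7 + ((-4*U - 4*6)*U + 69)/2 = -7 + ((-4*U - 24)*U + 69)/2 = -7 + ((-24 - 4*U)*U + 69)/2 = -7 + (U*(-24 - 4*U) + 69)/2 = -7 + (69 + U*(-24 - 4*U))/2 = -7 + (69/2 + U*(-24 - 4*U)/2) = 55/2 + U*(-24 - 4*U)/2)
161*u(B(5), v) = 161*(55/2 - 2*(-12)*(6 - 12)) = 161*(55/2 - 2*(-12)*(-6)) = 161*(55/2 - 144) = 161*(-233/2) = -37513/2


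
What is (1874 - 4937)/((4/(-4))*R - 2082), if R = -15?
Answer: 1021/689 ≈ 1.4819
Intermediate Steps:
(1874 - 4937)/((4/(-4))*R - 2082) = (1874 - 4937)/((4/(-4))*(-15) - 2082) = -3063/(-¼*4*(-15) - 2082) = -3063/(-1*(-15) - 2082) = -3063/(15 - 2082) = -3063/(-2067) = -3063*(-1/2067) = 1021/689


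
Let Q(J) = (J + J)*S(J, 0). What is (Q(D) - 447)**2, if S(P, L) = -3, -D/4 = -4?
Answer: 294849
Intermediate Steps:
D = 16 (D = -4*(-4) = 16)
Q(J) = -6*J (Q(J) = (J + J)*(-3) = (2*J)*(-3) = -6*J)
(Q(D) - 447)**2 = (-6*16 - 447)**2 = (-96 - 447)**2 = (-543)**2 = 294849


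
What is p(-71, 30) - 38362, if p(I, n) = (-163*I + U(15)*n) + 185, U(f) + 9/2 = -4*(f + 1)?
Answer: -28659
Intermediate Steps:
U(f) = -17/2 - 4*f (U(f) = -9/2 - 4*(f + 1) = -9/2 - 4*(1 + f) = -9/2 + (-4 - 4*f) = -17/2 - 4*f)
p(I, n) = 185 - 163*I - 137*n/2 (p(I, n) = (-163*I + (-17/2 - 4*15)*n) + 185 = (-163*I + (-17/2 - 60)*n) + 185 = (-163*I - 137*n/2) + 185 = 185 - 163*I - 137*n/2)
p(-71, 30) - 38362 = (185 - 163*(-71) - 137/2*30) - 38362 = (185 + 11573 - 2055) - 38362 = 9703 - 38362 = -28659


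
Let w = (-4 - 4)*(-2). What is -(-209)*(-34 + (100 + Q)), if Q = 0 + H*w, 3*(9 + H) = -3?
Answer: -19646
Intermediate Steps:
H = -10 (H = -9 + (⅓)*(-3) = -9 - 1 = -10)
w = 16 (w = -8*(-2) = 16)
Q = -160 (Q = 0 - 10*16 = 0 - 160 = -160)
-(-209)*(-34 + (100 + Q)) = -(-209)*(-34 + (100 - 160)) = -(-209)*(-34 - 60) = -(-209)*(-94) = -1*19646 = -19646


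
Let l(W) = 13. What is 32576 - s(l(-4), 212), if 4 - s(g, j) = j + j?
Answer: 32996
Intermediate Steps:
s(g, j) = 4 - 2*j (s(g, j) = 4 - (j + j) = 4 - 2*j)
32576 - s(l(-4), 212) = 32576 - (4 - 2*212) = 32576 - (4 - 424) = 32576 - 1*(-420) = 32576 + 420 = 32996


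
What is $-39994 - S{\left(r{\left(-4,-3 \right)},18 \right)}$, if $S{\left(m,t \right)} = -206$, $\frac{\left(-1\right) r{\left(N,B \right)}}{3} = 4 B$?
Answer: $-39788$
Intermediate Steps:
$r{\left(N,B \right)} = - 12 B$ ($r{\left(N,B \right)} = - 3 \cdot 4 B = - 12 B$)
$-39994 - S{\left(r{\left(-4,-3 \right)},18 \right)} = -39994 - -206 = -39994 + 206 = -39788$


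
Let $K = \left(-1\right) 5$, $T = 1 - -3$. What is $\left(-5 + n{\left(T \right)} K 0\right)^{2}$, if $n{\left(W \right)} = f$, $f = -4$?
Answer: $25$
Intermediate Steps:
$T = 4$ ($T = 1 + 3 = 4$)
$n{\left(W \right)} = -4$
$K = -5$
$\left(-5 + n{\left(T \right)} K 0\right)^{2} = \left(-5 + \left(-4\right) \left(-5\right) 0\right)^{2} = \left(-5 + 20 \cdot 0\right)^{2} = \left(-5 + 0\right)^{2} = \left(-5\right)^{2} = 25$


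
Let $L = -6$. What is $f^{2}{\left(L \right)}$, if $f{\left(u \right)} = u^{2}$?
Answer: $1296$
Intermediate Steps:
$f^{2}{\left(L \right)} = \left(\left(-6\right)^{2}\right)^{2} = 36^{2} = 1296$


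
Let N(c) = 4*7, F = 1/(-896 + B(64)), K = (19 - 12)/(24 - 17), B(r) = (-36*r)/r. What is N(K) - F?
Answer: 26097/932 ≈ 28.001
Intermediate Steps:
B(r) = -36
K = 1 (K = 7/7 = 7*(⅐) = 1)
F = -1/932 (F = 1/(-896 - 36) = 1/(-932) = -1/932 ≈ -0.0010730)
N(c) = 28
N(K) - F = 28 - 1*(-1/932) = 28 + 1/932 = 26097/932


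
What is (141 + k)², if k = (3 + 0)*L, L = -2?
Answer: 18225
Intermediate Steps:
k = -6 (k = (3 + 0)*(-2) = 3*(-2) = -6)
(141 + k)² = (141 - 6)² = 135² = 18225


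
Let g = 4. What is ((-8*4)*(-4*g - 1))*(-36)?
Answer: -19584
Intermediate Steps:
((-8*4)*(-4*g - 1))*(-36) = ((-8*4)*(-4*4 - 1))*(-36) = -32*(-16 - 1)*(-36) = -32*(-17)*(-36) = 544*(-36) = -19584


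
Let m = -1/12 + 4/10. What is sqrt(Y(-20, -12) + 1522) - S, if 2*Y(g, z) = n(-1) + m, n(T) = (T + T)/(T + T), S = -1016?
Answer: 1016 + sqrt(5481570)/60 ≈ 1055.0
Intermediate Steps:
m = 19/60 (m = -1*1/12 + 4*(1/10) = -1/12 + 2/5 = 19/60 ≈ 0.31667)
n(T) = 1 (n(T) = (2*T)/((2*T)) = (2*T)*(1/(2*T)) = 1)
Y(g, z) = 79/120 (Y(g, z) = (1 + 19/60)/2 = (1/2)*(79/60) = 79/120)
sqrt(Y(-20, -12) + 1522) - S = sqrt(79/120 + 1522) - 1*(-1016) = sqrt(182719/120) + 1016 = sqrt(5481570)/60 + 1016 = 1016 + sqrt(5481570)/60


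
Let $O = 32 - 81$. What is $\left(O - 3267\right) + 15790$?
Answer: $12474$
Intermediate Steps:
$O = -49$ ($O = 32 - 81 = -49$)
$\left(O - 3267\right) + 15790 = \left(-49 - 3267\right) + 15790 = -3316 + 15790 = 12474$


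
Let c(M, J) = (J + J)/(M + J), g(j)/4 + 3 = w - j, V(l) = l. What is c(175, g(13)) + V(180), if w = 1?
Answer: 4116/23 ≈ 178.96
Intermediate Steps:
g(j) = -8 - 4*j (g(j) = -12 + 4*(1 - j) = -12 + (4 - 4*j) = -8 - 4*j)
c(M, J) = 2*J/(J + M) (c(M, J) = (2*J)/(J + M) = 2*J/(J + M))
c(175, g(13)) + V(180) = 2*(-8 - 4*13)/((-8 - 4*13) + 175) + 180 = 2*(-8 - 52)/((-8 - 52) + 175) + 180 = 2*(-60)/(-60 + 175) + 180 = 2*(-60)/115 + 180 = 2*(-60)*(1/115) + 180 = -24/23 + 180 = 4116/23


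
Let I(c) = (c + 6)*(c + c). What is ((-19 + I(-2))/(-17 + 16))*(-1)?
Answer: -35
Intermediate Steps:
I(c) = 2*c*(6 + c) (I(c) = (6 + c)*(2*c) = 2*c*(6 + c))
((-19 + I(-2))/(-17 + 16))*(-1) = ((-19 + 2*(-2)*(6 - 2))/(-17 + 16))*(-1) = ((-19 + 2*(-2)*4)/(-1))*(-1) = ((-19 - 16)*(-1))*(-1) = -35*(-1)*(-1) = 35*(-1) = -35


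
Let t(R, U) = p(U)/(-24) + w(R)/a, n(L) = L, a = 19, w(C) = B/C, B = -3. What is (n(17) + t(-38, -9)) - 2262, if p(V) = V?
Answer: -6482465/2888 ≈ -2244.6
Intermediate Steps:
w(C) = -3/C
t(R, U) = -3/(19*R) - U/24 (t(R, U) = U/(-24) - 3/R/19 = U*(-1/24) - 3/R*(1/19) = -U/24 - 3/(19*R) = -3/(19*R) - U/24)
(n(17) + t(-38, -9)) - 2262 = (17 + (-3/19/(-38) - 1/24*(-9))) - 2262 = (17 + (-3/19*(-1/38) + 3/8)) - 2262 = (17 + (3/722 + 3/8)) - 2262 = (17 + 1095/2888) - 2262 = 50191/2888 - 2262 = -6482465/2888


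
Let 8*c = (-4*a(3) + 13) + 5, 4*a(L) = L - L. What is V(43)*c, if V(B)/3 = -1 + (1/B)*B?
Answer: 0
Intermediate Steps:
a(L) = 0 (a(L) = (L - L)/4 = (1/4)*0 = 0)
V(B) = 0 (V(B) = 3*(-1 + (1/B)*B) = 3*(-1 + B/B) = 3*(-1 + 1) = 3*0 = 0)
c = 9/4 (c = ((-4*0 + 13) + 5)/8 = ((0 + 13) + 5)/8 = (13 + 5)/8 = (1/8)*18 = 9/4 ≈ 2.2500)
V(43)*c = 0*(9/4) = 0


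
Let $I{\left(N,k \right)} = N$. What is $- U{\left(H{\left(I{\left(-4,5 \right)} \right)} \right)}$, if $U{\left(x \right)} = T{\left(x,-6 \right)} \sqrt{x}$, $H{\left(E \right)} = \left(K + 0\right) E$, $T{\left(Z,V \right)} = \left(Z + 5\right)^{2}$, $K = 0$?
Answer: $0$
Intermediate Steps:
$T{\left(Z,V \right)} = \left(5 + Z\right)^{2}$
$H{\left(E \right)} = 0$ ($H{\left(E \right)} = \left(0 + 0\right) E = 0 E = 0$)
$U{\left(x \right)} = \sqrt{x} \left(5 + x\right)^{2}$ ($U{\left(x \right)} = \left(5 + x\right)^{2} \sqrt{x} = \sqrt{x} \left(5 + x\right)^{2}$)
$- U{\left(H{\left(I{\left(-4,5 \right)} \right)} \right)} = - \sqrt{0} \left(5 + 0\right)^{2} = - 0 \cdot 5^{2} = - 0 \cdot 25 = \left(-1\right) 0 = 0$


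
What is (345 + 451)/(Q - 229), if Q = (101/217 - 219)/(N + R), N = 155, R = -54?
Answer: -17445932/5066415 ≈ -3.4434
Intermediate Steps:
Q = -47422/21917 (Q = (101/217 - 219)/(155 - 54) = (101*(1/217) - 219)/101 = (101/217 - 219)*(1/101) = -47422/217*1/101 = -47422/21917 ≈ -2.1637)
(345 + 451)/(Q - 229) = (345 + 451)/(-47422/21917 - 229) = 796/(-5066415/21917) = 796*(-21917/5066415) = -17445932/5066415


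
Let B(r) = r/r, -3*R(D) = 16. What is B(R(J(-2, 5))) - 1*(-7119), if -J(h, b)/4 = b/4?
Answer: 7120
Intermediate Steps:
J(h, b) = -b (J(h, b) = -4*b/4 = -b)
R(D) = -16/3 (R(D) = -⅓*16 = -16/3)
B(r) = 1
B(R(J(-2, 5))) - 1*(-7119) = 1 - 1*(-7119) = 1 + 7119 = 7120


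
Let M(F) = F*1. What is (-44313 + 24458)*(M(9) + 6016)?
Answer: -119626375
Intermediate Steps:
M(F) = F
(-44313 + 24458)*(M(9) + 6016) = (-44313 + 24458)*(9 + 6016) = -19855*6025 = -119626375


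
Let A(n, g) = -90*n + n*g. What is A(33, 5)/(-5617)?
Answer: 2805/5617 ≈ 0.49938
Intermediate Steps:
A(n, g) = -90*n + g*n
A(33, 5)/(-5617) = (33*(-90 + 5))/(-5617) = (33*(-85))*(-1/5617) = -2805*(-1/5617) = 2805/5617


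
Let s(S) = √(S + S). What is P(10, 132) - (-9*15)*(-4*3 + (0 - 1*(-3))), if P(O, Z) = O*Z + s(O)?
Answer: 105 + 2*√5 ≈ 109.47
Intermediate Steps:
s(S) = √2*√S (s(S) = √(2*S) = √2*√S)
P(O, Z) = O*Z + √2*√O
P(10, 132) - (-9*15)*(-4*3 + (0 - 1*(-3))) = (10*132 + √2*√10) - (-9*15)*(-4*3 + (0 - 1*(-3))) = (1320 + 2*√5) - (-135)*(-12 + (0 + 3)) = (1320 + 2*√5) - (-135)*(-12 + 3) = (1320 + 2*√5) - (-135)*(-9) = (1320 + 2*√5) - 1*1215 = (1320 + 2*√5) - 1215 = 105 + 2*√5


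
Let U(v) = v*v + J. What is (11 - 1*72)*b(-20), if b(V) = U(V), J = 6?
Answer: -24766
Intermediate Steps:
U(v) = 6 + v**2 (U(v) = v*v + 6 = v**2 + 6 = 6 + v**2)
b(V) = 6 + V**2
(11 - 1*72)*b(-20) = (11 - 1*72)*(6 + (-20)**2) = (11 - 72)*(6 + 400) = -61*406 = -24766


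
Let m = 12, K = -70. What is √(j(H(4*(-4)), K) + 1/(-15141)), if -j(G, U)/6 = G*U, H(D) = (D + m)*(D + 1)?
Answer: √117899938491/2163 ≈ 158.75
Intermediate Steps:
H(D) = (1 + D)*(12 + D) (H(D) = (D + 12)*(D + 1) = (12 + D)*(1 + D) = (1 + D)*(12 + D))
j(G, U) = -6*G*U
√(j(H(4*(-4)), K) + 1/(-15141)) = √(-6*(12 + (4*(-4))² + 13*(4*(-4)))*(-70) + 1/(-15141)) = √(-6*(12 + (-16)² + 13*(-16))*(-70) - 1/15141) = √(-6*(12 + 256 - 208)*(-70) - 1/15141) = √(-6*60*(-70) - 1/15141) = √(25200 - 1/15141) = √(381553199/15141) = √117899938491/2163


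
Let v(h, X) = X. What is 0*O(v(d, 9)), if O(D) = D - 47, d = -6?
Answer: 0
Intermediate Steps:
O(D) = -47 + D
0*O(v(d, 9)) = 0*(-47 + 9) = 0*(-38) = 0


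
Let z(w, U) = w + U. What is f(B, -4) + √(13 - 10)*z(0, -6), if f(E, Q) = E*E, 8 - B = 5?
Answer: 9 - 6*√3 ≈ -1.3923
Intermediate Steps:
z(w, U) = U + w
B = 3 (B = 8 - 1*5 = 8 - 5 = 3)
f(E, Q) = E²
f(B, -4) + √(13 - 10)*z(0, -6) = 3² + √(13 - 10)*(-6 + 0) = 9 + √3*(-6) = 9 - 6*√3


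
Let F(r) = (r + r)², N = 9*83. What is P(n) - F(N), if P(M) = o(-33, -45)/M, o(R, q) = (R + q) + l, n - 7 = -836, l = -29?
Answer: -1850357737/829 ≈ -2.2320e+6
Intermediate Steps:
n = -829 (n = 7 - 836 = -829)
o(R, q) = -29 + R + q (o(R, q) = (R + q) - 29 = -29 + R + q)
N = 747
P(M) = -107/M (P(M) = (-29 - 33 - 45)/M = -107/M)
F(r) = 4*r² (F(r) = (2*r)² = 4*r²)
P(n) - F(N) = -107/(-829) - 4*747² = -107*(-1/829) - 4*558009 = 107/829 - 1*2232036 = 107/829 - 2232036 = -1850357737/829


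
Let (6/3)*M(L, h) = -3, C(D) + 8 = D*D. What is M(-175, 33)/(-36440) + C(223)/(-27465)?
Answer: -724716817/400329840 ≈ -1.8103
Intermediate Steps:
C(D) = -8 + D² (C(D) = -8 + D*D = -8 + D²)
M(L, h) = -3/2 (M(L, h) = (½)*(-3) = -3/2)
M(-175, 33)/(-36440) + C(223)/(-27465) = -3/2/(-36440) + (-8 + 223²)/(-27465) = -3/2*(-1/36440) + (-8 + 49729)*(-1/27465) = 3/72880 + 49721*(-1/27465) = 3/72880 - 49721/27465 = -724716817/400329840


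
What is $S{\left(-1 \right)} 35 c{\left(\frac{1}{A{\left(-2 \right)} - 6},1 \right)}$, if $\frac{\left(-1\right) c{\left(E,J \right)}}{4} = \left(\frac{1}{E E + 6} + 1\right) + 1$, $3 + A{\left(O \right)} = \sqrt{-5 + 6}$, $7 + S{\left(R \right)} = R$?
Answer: $\frac{26688}{11} \approx 2426.2$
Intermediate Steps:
$S{\left(R \right)} = -7 + R$
$A{\left(O \right)} = -2$ ($A{\left(O \right)} = -3 + \sqrt{-5 + 6} = -3 + \sqrt{1} = -3 + 1 = -2$)
$c{\left(E,J \right)} = -8 - \frac{4}{6 + E^{2}}$ ($c{\left(E,J \right)} = - 4 \left(\left(\frac{1}{E E + 6} + 1\right) + 1\right) = - 4 \left(\left(\frac{1}{E^{2} + 6} + 1\right) + 1\right) = - 4 \left(\left(\frac{1}{6 + E^{2}} + 1\right) + 1\right) = - 4 \left(\left(1 + \frac{1}{6 + E^{2}}\right) + 1\right) = - 4 \left(2 + \frac{1}{6 + E^{2}}\right) = -8 - \frac{4}{6 + E^{2}}$)
$S{\left(-1 \right)} 35 c{\left(\frac{1}{A{\left(-2 \right)} - 6},1 \right)} = \left(-7 - 1\right) 35 \frac{4 \left(-13 - 2 \left(\frac{1}{-2 - 6}\right)^{2}\right)}{6 + \left(\frac{1}{-2 - 6}\right)^{2}} = \left(-8\right) 35 \frac{4 \left(-13 - 2 \left(\frac{1}{-8}\right)^{2}\right)}{6 + \left(\frac{1}{-8}\right)^{2}} = - 280 \frac{4 \left(-13 - 2 \left(- \frac{1}{8}\right)^{2}\right)}{6 + \left(- \frac{1}{8}\right)^{2}} = - 280 \frac{4 \left(-13 - \frac{1}{32}\right)}{6 + \frac{1}{64}} = - 280 \frac{4 \left(-13 - \frac{1}{32}\right)}{\frac{385}{64}} = - 280 \cdot 4 \cdot \frac{64}{385} \left(- \frac{417}{32}\right) = \left(-280\right) \left(- \frac{3336}{385}\right) = \frac{26688}{11}$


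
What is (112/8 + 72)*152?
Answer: 13072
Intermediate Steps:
(112/8 + 72)*152 = (112*(⅛) + 72)*152 = (14 + 72)*152 = 86*152 = 13072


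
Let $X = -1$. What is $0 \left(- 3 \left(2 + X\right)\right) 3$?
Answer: $0$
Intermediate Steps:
$0 \left(- 3 \left(2 + X\right)\right) 3 = 0 \left(- 3 \left(2 - 1\right)\right) 3 = 0 \left(\left(-3\right) 1\right) 3 = 0 \left(-3\right) 3 = 0 \cdot 3 = 0$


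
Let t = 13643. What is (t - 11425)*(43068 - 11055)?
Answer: 71004834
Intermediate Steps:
(t - 11425)*(43068 - 11055) = (13643 - 11425)*(43068 - 11055) = 2218*32013 = 71004834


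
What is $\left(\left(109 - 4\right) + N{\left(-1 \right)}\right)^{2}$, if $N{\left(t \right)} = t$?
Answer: $10816$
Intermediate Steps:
$\left(\left(109 - 4\right) + N{\left(-1 \right)}\right)^{2} = \left(\left(109 - 4\right) - 1\right)^{2} = \left(105 - 1\right)^{2} = 104^{2} = 10816$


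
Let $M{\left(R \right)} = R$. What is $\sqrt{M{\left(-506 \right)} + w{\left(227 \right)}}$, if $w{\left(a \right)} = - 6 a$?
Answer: $2 i \sqrt{467} \approx 43.22 i$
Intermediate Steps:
$\sqrt{M{\left(-506 \right)} + w{\left(227 \right)}} = \sqrt{-506 - 1362} = \sqrt{-1868} = 2 i \sqrt{467}$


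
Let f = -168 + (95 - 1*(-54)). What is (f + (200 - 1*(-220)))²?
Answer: 160801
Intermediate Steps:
f = -19 (f = -168 + (95 + 54) = -168 + 149 = -19)
(f + (200 - 1*(-220)))² = (-19 + (200 - 1*(-220)))² = (-19 + (200 + 220))² = (-19 + 420)² = 401² = 160801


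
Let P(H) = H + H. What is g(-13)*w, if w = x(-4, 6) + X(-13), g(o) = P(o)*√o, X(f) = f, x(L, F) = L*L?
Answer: -78*I*√13 ≈ -281.23*I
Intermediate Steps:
x(L, F) = L²
P(H) = 2*H
g(o) = 2*o^(3/2) (g(o) = (2*o)*√o = 2*o^(3/2))
w = 3 (w = (-4)² - 13 = 16 - 13 = 3)
g(-13)*w = (2*(-13)^(3/2))*3 = (2*(-13*I*√13))*3 = -26*I*√13*3 = -78*I*√13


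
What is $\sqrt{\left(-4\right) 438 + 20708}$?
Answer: $2 \sqrt{4739} \approx 137.68$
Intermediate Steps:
$\sqrt{\left(-4\right) 438 + 20708} = \sqrt{-1752 + 20708} = \sqrt{18956} = 2 \sqrt{4739}$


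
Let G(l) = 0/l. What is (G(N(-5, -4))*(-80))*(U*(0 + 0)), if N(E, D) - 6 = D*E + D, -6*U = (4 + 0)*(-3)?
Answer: 0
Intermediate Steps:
U = 2 (U = -(4 + 0)*(-3)/6 = -2*(-3)/3 = -1/6*(-12) = 2)
N(E, D) = 6 + D + D*E (N(E, D) = 6 + (D*E + D) = 6 + (D + D*E) = 6 + D + D*E)
G(l) = 0
(G(N(-5, -4))*(-80))*(U*(0 + 0)) = (0*(-80))*(2*(0 + 0)) = 0*(2*0) = 0*0 = 0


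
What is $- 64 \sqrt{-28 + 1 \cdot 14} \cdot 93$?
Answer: $- 5952 i \sqrt{14} \approx - 22270.0 i$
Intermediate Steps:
$- 64 \sqrt{-28 + 1 \cdot 14} \cdot 93 = - 64 \sqrt{-28 + 14} \cdot 93 = - 64 \sqrt{-14} \cdot 93 = - 64 i \sqrt{14} \cdot 93 = - 5952 i \sqrt{14}$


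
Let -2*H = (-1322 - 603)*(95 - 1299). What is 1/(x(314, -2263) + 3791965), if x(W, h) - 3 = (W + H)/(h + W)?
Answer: 1949/7391704168 ≈ 2.6367e-7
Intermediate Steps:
H = -1158850 (H = -(-1322 - 603)*(95 - 1299)/2 = -(-1925)*(-1204)/2 = -1/2*2317700 = -1158850)
x(W, h) = 3 + (-1158850 + W)/(W + h) (x(W, h) = 3 + (W - 1158850)/(h + W) = 3 + (-1158850 + W)/(W + h))
1/(x(314, -2263) + 3791965) = 1/((-1158850 + 3*(-2263) + 4*314)/(314 - 2263) + 3791965) = 1/((-1158850 - 6789 + 1256)/(-1949) + 3791965) = 1/(-1/1949*(-1164383) + 3791965) = 1/(1164383/1949 + 3791965) = 1/(7391704168/1949) = 1949/7391704168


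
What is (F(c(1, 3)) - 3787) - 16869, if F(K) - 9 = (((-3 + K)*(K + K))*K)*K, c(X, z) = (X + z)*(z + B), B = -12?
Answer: 3618521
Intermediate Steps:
c(X, z) = (-12 + z)*(X + z) (c(X, z) = (X + z)*(z - 12) = (X + z)*(-12 + z) = (-12 + z)*(X + z))
F(K) = 9 + 2*K³*(-3 + K) (F(K) = 9 + (((-3 + K)*(K + K))*K)*K = 9 + (((-3 + K)*(2*K))*K)*K = 9 + ((2*K*(-3 + K))*K)*K = 9 + (2*K²*(-3 + K))*K = 9 + 2*K³*(-3 + K))
(F(c(1, 3)) - 3787) - 16869 = ((9 - 6*(3² - 12*1 - 12*3 + 1*3)³ + 2*(3² - 12*1 - 12*3 + 1*3)⁴) - 3787) - 16869 = ((9 - 6*(9 - 12 - 36 + 3)³ + 2*(9 - 12 - 36 + 3)⁴) - 3787) - 16869 = ((9 - 6*(-36)³ + 2*(-36)⁴) - 3787) - 16869 = ((9 - 6*(-46656) + 2*1679616) - 3787) - 16869 = ((9 + 279936 + 3359232) - 3787) - 16869 = (3639177 - 3787) - 16869 = 3635390 - 16869 = 3618521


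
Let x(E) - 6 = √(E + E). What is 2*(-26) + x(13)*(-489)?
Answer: -2986 - 489*√26 ≈ -5479.4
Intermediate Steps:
x(E) = 6 + √2*√E (x(E) = 6 + √(E + E) = 6 + √(2*E) = 6 + √2*√E)
2*(-26) + x(13)*(-489) = 2*(-26) + (6 + √2*√13)*(-489) = -52 + (6 + √26)*(-489) = -52 + (-2934 - 489*√26) = -2986 - 489*√26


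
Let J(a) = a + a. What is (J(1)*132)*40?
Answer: 10560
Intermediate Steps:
J(a) = 2*a
(J(1)*132)*40 = ((2*1)*132)*40 = (2*132)*40 = 264*40 = 10560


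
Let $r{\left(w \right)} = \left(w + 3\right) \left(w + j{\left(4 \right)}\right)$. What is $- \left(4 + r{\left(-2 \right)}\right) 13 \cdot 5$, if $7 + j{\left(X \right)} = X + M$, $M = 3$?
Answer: $-130$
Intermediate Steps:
$j{\left(X \right)} = -4 + X$ ($j{\left(X \right)} = -7 + \left(X + 3\right) = -7 + \left(3 + X\right) = -4 + X$)
$r{\left(w \right)} = w \left(3 + w\right)$ ($r{\left(w \right)} = \left(w + 3\right) \left(w + \left(-4 + 4\right)\right) = \left(3 + w\right) \left(w + 0\right) = \left(3 + w\right) w = w \left(3 + w\right)$)
$- \left(4 + r{\left(-2 \right)}\right) 13 \cdot 5 = - \left(4 - 2 \left(3 - 2\right)\right) 13 \cdot 5 = - \left(4 - 2\right) 13 \cdot 5 = - 2 \cdot 13 \cdot 5 = - 26 \cdot 5 = \left(-1\right) 130 = -130$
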